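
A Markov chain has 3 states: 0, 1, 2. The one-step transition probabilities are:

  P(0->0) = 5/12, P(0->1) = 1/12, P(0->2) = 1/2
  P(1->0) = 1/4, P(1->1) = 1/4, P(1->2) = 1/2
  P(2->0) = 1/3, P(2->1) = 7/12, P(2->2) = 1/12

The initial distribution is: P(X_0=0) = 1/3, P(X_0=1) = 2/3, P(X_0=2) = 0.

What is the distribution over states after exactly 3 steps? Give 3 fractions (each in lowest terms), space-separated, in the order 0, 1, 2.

Answer: 859/2592 47/162 109/288

Derivation:
Propagating the distribution step by step (d_{t+1} = d_t * P):
d_0 = (0=1/3, 1=2/3, 2=0)
  d_1[0] = 1/3*5/12 + 2/3*1/4 + 0*1/3 = 11/36
  d_1[1] = 1/3*1/12 + 2/3*1/4 + 0*7/12 = 7/36
  d_1[2] = 1/3*1/2 + 2/3*1/2 + 0*1/12 = 1/2
d_1 = (0=11/36, 1=7/36, 2=1/2)
  d_2[0] = 11/36*5/12 + 7/36*1/4 + 1/2*1/3 = 37/108
  d_2[1] = 11/36*1/12 + 7/36*1/4 + 1/2*7/12 = 79/216
  d_2[2] = 11/36*1/2 + 7/36*1/2 + 1/2*1/12 = 7/24
d_2 = (0=37/108, 1=79/216, 2=7/24)
  d_3[0] = 37/108*5/12 + 79/216*1/4 + 7/24*1/3 = 859/2592
  d_3[1] = 37/108*1/12 + 79/216*1/4 + 7/24*7/12 = 47/162
  d_3[2] = 37/108*1/2 + 79/216*1/2 + 7/24*1/12 = 109/288
d_3 = (0=859/2592, 1=47/162, 2=109/288)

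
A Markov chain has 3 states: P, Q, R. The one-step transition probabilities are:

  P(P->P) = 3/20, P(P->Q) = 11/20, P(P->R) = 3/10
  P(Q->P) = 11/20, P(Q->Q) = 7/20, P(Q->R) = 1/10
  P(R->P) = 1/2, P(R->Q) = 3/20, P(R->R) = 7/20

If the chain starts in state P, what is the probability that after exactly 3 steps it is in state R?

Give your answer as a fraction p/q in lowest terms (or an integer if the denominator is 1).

Computing P^3 by repeated multiplication:
P^1 =
  P: [3/20, 11/20, 3/10]
  Q: [11/20, 7/20, 1/10]
  R: [1/2, 3/20, 7/20]
P^2 =
  P: [19/40, 8/25, 41/200]
  Q: [13/40, 11/25, 47/200]
  R: [133/400, 19/50, 23/80]
P^3 =
  P: [1399/4000, 101/250, 197/800]
  Q: [1633/4000, 46/125, 179/800]
  R: [3221/8000, 359/1000, 1907/8000]

(P^3)[P -> R] = 197/800

Answer: 197/800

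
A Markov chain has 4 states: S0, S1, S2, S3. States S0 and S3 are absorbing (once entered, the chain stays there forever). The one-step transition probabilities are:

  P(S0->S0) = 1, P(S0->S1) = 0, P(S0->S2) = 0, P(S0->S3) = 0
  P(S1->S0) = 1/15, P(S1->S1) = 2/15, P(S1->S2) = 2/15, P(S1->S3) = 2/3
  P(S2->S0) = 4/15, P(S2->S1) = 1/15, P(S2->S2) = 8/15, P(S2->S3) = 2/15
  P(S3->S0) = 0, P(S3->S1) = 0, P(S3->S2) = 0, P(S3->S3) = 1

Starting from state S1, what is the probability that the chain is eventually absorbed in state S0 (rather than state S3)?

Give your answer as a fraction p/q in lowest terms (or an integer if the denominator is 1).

Let a_i = P(absorbed in S0 | start in state i).
Boundary conditions: a_S0 = 1, a_S3 = 0.
For each transient state i, a_i = sum_j P(i->j) * a_j:
  a_S1 = 1/15*a_S0 + 2/15*a_S1 + 2/15*a_S2 + 2/3*a_S3
  a_S2 = 4/15*a_S0 + 1/15*a_S1 + 8/15*a_S2 + 2/15*a_S3

Substituting a_S0 = 1 and a_S3 = 0, rearrange to (I - Q) a = r where r[i] = P(i -> S0):
  [13/15, -2/15] . (a_S1, a_S2) = 1/15
  [-1/15, 7/15] . (a_S1, a_S2) = 4/15

Solving yields:
  a_S1 = 15/89
  a_S2 = 53/89

Starting state is S1, so the absorption probability is a_S1 = 15/89.

Answer: 15/89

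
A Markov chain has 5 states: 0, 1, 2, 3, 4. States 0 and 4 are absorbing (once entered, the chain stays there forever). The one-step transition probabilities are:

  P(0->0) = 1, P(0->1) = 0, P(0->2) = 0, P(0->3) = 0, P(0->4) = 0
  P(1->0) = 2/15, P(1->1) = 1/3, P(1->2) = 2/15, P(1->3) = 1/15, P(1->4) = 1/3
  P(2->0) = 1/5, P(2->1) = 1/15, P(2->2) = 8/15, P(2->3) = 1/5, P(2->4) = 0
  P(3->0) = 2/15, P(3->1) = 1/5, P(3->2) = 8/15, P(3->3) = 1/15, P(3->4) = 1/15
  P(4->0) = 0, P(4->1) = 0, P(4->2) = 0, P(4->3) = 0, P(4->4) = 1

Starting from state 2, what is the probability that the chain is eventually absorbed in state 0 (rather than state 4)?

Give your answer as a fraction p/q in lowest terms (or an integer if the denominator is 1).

Answer: 519/665

Derivation:
Let a_i = P(absorbed in 0 | start in state i).
Boundary conditions: a_0 = 1, a_4 = 0.
For each transient state i, a_i = sum_j P(i->j) * a_j:
  a_1 = 2/15*a_0 + 1/3*a_1 + 2/15*a_2 + 1/15*a_3 + 1/3*a_4
  a_2 = 1/5*a_0 + 1/15*a_1 + 8/15*a_2 + 1/5*a_3 + 0*a_4
  a_3 = 2/15*a_0 + 1/5*a_1 + 8/15*a_2 + 1/15*a_3 + 1/15*a_4

Substituting a_0 = 1 and a_4 = 0, rearrange to (I - Q) a = r where r[i] = P(i -> 0):
  [2/3, -2/15, -1/15] . (a_1, a_2, a_3) = 2/15
  [-1/15, 7/15, -1/5] . (a_1, a_2, a_3) = 1/5
  [-1/5, -8/15, 14/15] . (a_1, a_2, a_3) = 2/15

Solving yields:
  a_1 = 282/665
  a_2 = 519/665
  a_3 = 452/665

Starting state is 2, so the absorption probability is a_2 = 519/665.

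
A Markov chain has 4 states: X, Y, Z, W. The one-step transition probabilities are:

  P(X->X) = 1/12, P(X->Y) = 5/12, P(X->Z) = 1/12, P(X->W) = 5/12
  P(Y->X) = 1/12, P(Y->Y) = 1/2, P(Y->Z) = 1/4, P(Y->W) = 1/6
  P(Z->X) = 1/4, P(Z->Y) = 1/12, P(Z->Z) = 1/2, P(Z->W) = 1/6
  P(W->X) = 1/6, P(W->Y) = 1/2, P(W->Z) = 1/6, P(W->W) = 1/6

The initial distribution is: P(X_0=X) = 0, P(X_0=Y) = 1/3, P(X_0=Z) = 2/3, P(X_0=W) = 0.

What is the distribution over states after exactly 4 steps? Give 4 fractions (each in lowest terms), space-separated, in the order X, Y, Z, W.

Answer: 85/576 23023/62208 1079/3888 4247/20736

Derivation:
Propagating the distribution step by step (d_{t+1} = d_t * P):
d_0 = (X=0, Y=1/3, Z=2/3, W=0)
  d_1[X] = 0*1/12 + 1/3*1/12 + 2/3*1/4 + 0*1/6 = 7/36
  d_1[Y] = 0*5/12 + 1/3*1/2 + 2/3*1/12 + 0*1/2 = 2/9
  d_1[Z] = 0*1/12 + 1/3*1/4 + 2/3*1/2 + 0*1/6 = 5/12
  d_1[W] = 0*5/12 + 1/3*1/6 + 2/3*1/6 + 0*1/6 = 1/6
d_1 = (X=7/36, Y=2/9, Z=5/12, W=1/6)
  d_2[X] = 7/36*1/12 + 2/9*1/12 + 5/12*1/4 + 1/6*1/6 = 1/6
  d_2[Y] = 7/36*5/12 + 2/9*1/2 + 5/12*1/12 + 1/6*1/2 = 67/216
  d_2[Z] = 7/36*1/12 + 2/9*1/4 + 5/12*1/2 + 1/6*1/6 = 133/432
  d_2[W] = 7/36*5/12 + 2/9*1/6 + 5/12*1/6 + 1/6*1/6 = 31/144
d_2 = (X=1/6, Y=67/216, Z=133/432, W=31/144)
  d_3[X] = 1/6*1/12 + 67/216*1/12 + 133/432*1/4 + 31/144*1/6 = 791/5184
  d_3[Y] = 1/6*5/12 + 67/216*1/2 + 133/432*1/12 + 31/144*1/2 = 1855/5184
  d_3[Z] = 1/6*1/12 + 67/216*1/4 + 133/432*1/2 + 31/144*1/6 = 9/32
  d_3[W] = 1/6*5/12 + 67/216*1/6 + 133/432*1/6 + 31/144*1/6 = 5/24
d_3 = (X=791/5184, Y=1855/5184, Z=9/32, W=5/24)
  d_4[X] = 791/5184*1/12 + 1855/5184*1/12 + 9/32*1/4 + 5/24*1/6 = 85/576
  d_4[Y] = 791/5184*5/12 + 1855/5184*1/2 + 9/32*1/12 + 5/24*1/2 = 23023/62208
  d_4[Z] = 791/5184*1/12 + 1855/5184*1/4 + 9/32*1/2 + 5/24*1/6 = 1079/3888
  d_4[W] = 791/5184*5/12 + 1855/5184*1/6 + 9/32*1/6 + 5/24*1/6 = 4247/20736
d_4 = (X=85/576, Y=23023/62208, Z=1079/3888, W=4247/20736)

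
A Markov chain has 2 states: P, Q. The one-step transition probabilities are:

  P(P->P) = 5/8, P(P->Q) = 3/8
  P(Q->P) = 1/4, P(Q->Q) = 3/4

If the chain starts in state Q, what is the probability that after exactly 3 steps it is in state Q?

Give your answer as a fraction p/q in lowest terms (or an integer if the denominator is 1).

Answer: 159/256

Derivation:
Computing P^3 by repeated multiplication:
P^1 =
  P: [5/8, 3/8]
  Q: [1/4, 3/4]
P^2 =
  P: [31/64, 33/64]
  Q: [11/32, 21/32]
P^3 =
  P: [221/512, 291/512]
  Q: [97/256, 159/256]

(P^3)[Q -> Q] = 159/256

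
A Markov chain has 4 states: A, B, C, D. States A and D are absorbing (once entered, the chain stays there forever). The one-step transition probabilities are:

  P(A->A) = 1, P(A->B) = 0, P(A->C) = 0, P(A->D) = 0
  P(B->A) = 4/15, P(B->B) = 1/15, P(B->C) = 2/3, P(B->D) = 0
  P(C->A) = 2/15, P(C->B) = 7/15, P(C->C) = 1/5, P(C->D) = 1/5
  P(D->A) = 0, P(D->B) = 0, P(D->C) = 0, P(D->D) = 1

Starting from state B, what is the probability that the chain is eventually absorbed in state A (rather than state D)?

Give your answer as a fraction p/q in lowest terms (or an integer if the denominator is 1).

Let a_i = P(absorbed in A | start in state i).
Boundary conditions: a_A = 1, a_D = 0.
For each transient state i, a_i = sum_j P(i->j) * a_j:
  a_B = 4/15*a_A + 1/15*a_B + 2/3*a_C + 0*a_D
  a_C = 2/15*a_A + 7/15*a_B + 1/5*a_C + 1/5*a_D

Substituting a_A = 1 and a_D = 0, rearrange to (I - Q) a = r where r[i] = P(i -> A):
  [14/15, -2/3] . (a_B, a_C) = 4/15
  [-7/15, 4/5] . (a_B, a_C) = 2/15

Solving yields:
  a_B = 34/49
  a_C = 4/7

Starting state is B, so the absorption probability is a_B = 34/49.

Answer: 34/49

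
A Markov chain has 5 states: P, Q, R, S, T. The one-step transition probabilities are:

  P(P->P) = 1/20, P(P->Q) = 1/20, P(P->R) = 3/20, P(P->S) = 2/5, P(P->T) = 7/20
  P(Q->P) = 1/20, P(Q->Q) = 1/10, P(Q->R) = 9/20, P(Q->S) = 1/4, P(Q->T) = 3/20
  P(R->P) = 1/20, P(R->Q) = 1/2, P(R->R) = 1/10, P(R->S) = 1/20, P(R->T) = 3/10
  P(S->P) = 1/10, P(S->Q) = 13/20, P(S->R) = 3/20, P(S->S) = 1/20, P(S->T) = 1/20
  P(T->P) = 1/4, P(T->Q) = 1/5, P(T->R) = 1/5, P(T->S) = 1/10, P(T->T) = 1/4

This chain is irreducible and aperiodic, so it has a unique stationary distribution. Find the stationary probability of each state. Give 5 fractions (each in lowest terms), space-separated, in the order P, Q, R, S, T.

The stationary distribution satisfies pi = pi * P, i.e.:
  pi_P = 1/20*pi_P + 1/20*pi_Q + 1/20*pi_R + 1/10*pi_S + 1/4*pi_T
  pi_Q = 1/20*pi_P + 1/10*pi_Q + 1/2*pi_R + 13/20*pi_S + 1/5*pi_T
  pi_R = 3/20*pi_P + 9/20*pi_Q + 1/10*pi_R + 3/20*pi_S + 1/5*pi_T
  pi_S = 2/5*pi_P + 1/4*pi_Q + 1/20*pi_R + 1/20*pi_S + 1/10*pi_T
  pi_T = 7/20*pi_P + 3/20*pi_Q + 3/10*pi_R + 1/20*pi_S + 1/4*pi_T
with normalization: pi_P + pi_Q + pi_R + pi_S + pi_T = 1.

Using the first 4 balance equations plus normalization, the linear system A*pi = b is:
  [-19/20, 1/20, 1/20, 1/10, 1/4] . pi = 0
  [1/20, -9/10, 1/2, 13/20, 1/5] . pi = 0
  [3/20, 9/20, -9/10, 3/20, 1/5] . pi = 0
  [2/5, 1/4, 1/20, -19/20, 1/10] . pi = 0
  [1, 1, 1, 1, 1] . pi = 1

Solving yields:
  pi_P = 21937/219375
  pi_Q = 21668/73125
  pi_R = 5791/24375
  pi_S = 6793/43875
  pi_T = 206/975

Verification (pi * P):
  21937/219375*1/20 + 21668/73125*1/20 + 5791/24375*1/20 + 6793/43875*1/10 + 206/975*1/4 = 21937/219375 = pi_P  (ok)
  21937/219375*1/20 + 21668/73125*1/10 + 5791/24375*1/2 + 6793/43875*13/20 + 206/975*1/5 = 21668/73125 = pi_Q  (ok)
  21937/219375*3/20 + 21668/73125*9/20 + 5791/24375*1/10 + 6793/43875*3/20 + 206/975*1/5 = 5791/24375 = pi_R  (ok)
  21937/219375*2/5 + 21668/73125*1/4 + 5791/24375*1/20 + 6793/43875*1/20 + 206/975*1/10 = 6793/43875 = pi_S  (ok)
  21937/219375*7/20 + 21668/73125*3/20 + 5791/24375*3/10 + 6793/43875*1/20 + 206/975*1/4 = 206/975 = pi_T  (ok)

Answer: 21937/219375 21668/73125 5791/24375 6793/43875 206/975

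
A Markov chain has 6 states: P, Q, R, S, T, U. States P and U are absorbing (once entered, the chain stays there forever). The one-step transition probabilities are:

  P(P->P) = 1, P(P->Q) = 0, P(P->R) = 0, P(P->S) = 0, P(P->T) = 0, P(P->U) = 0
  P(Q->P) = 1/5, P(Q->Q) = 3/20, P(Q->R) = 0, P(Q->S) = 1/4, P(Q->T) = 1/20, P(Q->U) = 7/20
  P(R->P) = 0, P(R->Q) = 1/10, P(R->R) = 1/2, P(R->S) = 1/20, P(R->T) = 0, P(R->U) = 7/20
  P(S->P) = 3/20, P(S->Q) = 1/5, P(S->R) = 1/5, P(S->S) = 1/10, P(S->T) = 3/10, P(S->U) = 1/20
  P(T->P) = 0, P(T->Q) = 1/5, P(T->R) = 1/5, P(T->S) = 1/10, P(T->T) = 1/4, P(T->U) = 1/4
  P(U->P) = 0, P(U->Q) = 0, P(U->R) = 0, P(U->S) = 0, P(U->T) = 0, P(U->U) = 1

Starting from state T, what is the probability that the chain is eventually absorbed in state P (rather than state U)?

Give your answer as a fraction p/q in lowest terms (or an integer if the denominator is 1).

Let a_i = P(absorbed in P | start in state i).
Boundary conditions: a_P = 1, a_U = 0.
For each transient state i, a_i = sum_j P(i->j) * a_j:
  a_Q = 1/5*a_P + 3/20*a_Q + 0*a_R + 1/4*a_S + 1/20*a_T + 7/20*a_U
  a_R = 0*a_P + 1/10*a_Q + 1/2*a_R + 1/20*a_S + 0*a_T + 7/20*a_U
  a_S = 3/20*a_P + 1/5*a_Q + 1/5*a_R + 1/10*a_S + 3/10*a_T + 1/20*a_U
  a_T = 0*a_P + 1/5*a_Q + 1/5*a_R + 1/10*a_S + 1/4*a_T + 1/4*a_U

Substituting a_P = 1 and a_U = 0, rearrange to (I - Q) a = r where r[i] = P(i -> P):
  [17/20, 0, -1/4, -1/20] . (a_Q, a_R, a_S, a_T) = 1/5
  [-1/10, 1/2, -1/20, 0] . (a_Q, a_R, a_S, a_T) = 0
  [-1/5, -1/5, 9/10, -3/10] . (a_Q, a_R, a_S, a_T) = 3/20
  [-1/5, -1/5, -1/10, 3/4] . (a_Q, a_R, a_S, a_T) = 0

Solving yields:
  a_Q = 2051/6072
  a_R = 1205/12144
  a_S = 641/2024
  a_T = 241/1518

Starting state is T, so the absorption probability is a_T = 241/1518.

Answer: 241/1518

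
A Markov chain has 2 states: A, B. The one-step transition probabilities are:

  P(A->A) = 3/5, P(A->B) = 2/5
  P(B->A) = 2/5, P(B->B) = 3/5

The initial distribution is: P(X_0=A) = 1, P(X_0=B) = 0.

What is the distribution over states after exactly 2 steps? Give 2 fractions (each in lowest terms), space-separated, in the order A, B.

Propagating the distribution step by step (d_{t+1} = d_t * P):
d_0 = (A=1, B=0)
  d_1[A] = 1*3/5 + 0*2/5 = 3/5
  d_1[B] = 1*2/5 + 0*3/5 = 2/5
d_1 = (A=3/5, B=2/5)
  d_2[A] = 3/5*3/5 + 2/5*2/5 = 13/25
  d_2[B] = 3/5*2/5 + 2/5*3/5 = 12/25
d_2 = (A=13/25, B=12/25)

Answer: 13/25 12/25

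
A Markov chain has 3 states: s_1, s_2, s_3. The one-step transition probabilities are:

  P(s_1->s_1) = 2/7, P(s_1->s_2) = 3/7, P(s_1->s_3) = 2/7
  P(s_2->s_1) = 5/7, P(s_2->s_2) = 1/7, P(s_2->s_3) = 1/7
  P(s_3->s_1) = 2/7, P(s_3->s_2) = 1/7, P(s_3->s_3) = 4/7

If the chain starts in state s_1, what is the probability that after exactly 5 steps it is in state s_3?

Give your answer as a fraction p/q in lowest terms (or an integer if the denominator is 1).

Answer: 5847/16807

Derivation:
Computing P^5 by repeated multiplication:
P^1 =
  s_1: [2/7, 3/7, 2/7]
  s_2: [5/7, 1/7, 1/7]
  s_3: [2/7, 1/7, 4/7]
P^2 =
  s_1: [23/49, 11/49, 15/49]
  s_2: [17/49, 17/49, 15/49]
  s_3: [17/49, 11/49, 3/7]
P^3 =
  s_1: [131/343, 95/343, 117/343]
  s_2: [149/343, 83/343, 111/343]
  s_3: [131/343, 83/343, 129/343]
P^4 =
  s_1: [971/2401, 605/2401, 825/2401]
  s_2: [935/2401, 641/2401, 825/2401]
  s_3: [935/2401, 605/2401, 123/343]
P^5 =
  s_1: [6617/16807, 4343/16807, 5847/16807]
  s_2: [6725/16807, 4271/16807, 5811/16807]
  s_3: [6617/16807, 4271/16807, 5919/16807]

(P^5)[s_1 -> s_3] = 5847/16807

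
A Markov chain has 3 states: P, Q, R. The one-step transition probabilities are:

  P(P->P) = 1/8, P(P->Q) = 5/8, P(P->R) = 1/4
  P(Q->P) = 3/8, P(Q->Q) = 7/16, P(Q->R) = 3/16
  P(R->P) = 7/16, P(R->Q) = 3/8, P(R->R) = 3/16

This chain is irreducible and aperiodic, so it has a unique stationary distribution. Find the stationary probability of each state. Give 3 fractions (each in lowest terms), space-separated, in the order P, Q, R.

The stationary distribution satisfies pi = pi * P, i.e.:
  pi_P = 1/8*pi_P + 3/8*pi_Q + 7/16*pi_R
  pi_Q = 5/8*pi_P + 7/16*pi_Q + 3/8*pi_R
  pi_R = 1/4*pi_P + 3/16*pi_Q + 3/16*pi_R
with normalization: pi_P + pi_Q + pi_R = 1.

Using the first 2 balance equations plus normalization, the linear system A*pi = b is:
  [-7/8, 3/8, 7/16] . pi = 0
  [5/8, -9/16, 3/8] . pi = 0
  [1, 1, 1] . pi = 1

Solving yields:
  pi_P = 9/29
  pi_Q = 14/29
  pi_R = 6/29

Verification (pi * P):
  9/29*1/8 + 14/29*3/8 + 6/29*7/16 = 9/29 = pi_P  (ok)
  9/29*5/8 + 14/29*7/16 + 6/29*3/8 = 14/29 = pi_Q  (ok)
  9/29*1/4 + 14/29*3/16 + 6/29*3/16 = 6/29 = pi_R  (ok)

Answer: 9/29 14/29 6/29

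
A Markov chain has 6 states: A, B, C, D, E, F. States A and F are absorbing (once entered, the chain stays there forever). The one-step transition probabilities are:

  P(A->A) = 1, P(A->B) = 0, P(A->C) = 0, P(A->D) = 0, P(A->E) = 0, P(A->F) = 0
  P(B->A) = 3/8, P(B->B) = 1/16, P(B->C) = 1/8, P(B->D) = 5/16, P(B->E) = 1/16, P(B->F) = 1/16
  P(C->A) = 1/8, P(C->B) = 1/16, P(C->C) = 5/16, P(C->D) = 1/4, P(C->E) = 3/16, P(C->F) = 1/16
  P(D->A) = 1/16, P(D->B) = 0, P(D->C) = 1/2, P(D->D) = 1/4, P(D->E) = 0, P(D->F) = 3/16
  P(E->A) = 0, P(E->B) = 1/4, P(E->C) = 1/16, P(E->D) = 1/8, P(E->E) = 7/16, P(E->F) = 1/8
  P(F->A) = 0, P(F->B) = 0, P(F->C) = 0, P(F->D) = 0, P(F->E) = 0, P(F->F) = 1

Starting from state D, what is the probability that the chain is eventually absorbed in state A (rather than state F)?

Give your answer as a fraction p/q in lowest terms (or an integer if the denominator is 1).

Answer: 4457/10468

Derivation:
Let a_i = P(absorbed in A | start in state i).
Boundary conditions: a_A = 1, a_F = 0.
For each transient state i, a_i = sum_j P(i->j) * a_j:
  a_B = 3/8*a_A + 1/16*a_B + 1/8*a_C + 5/16*a_D + 1/16*a_E + 1/16*a_F
  a_C = 1/8*a_A + 1/16*a_B + 5/16*a_C + 1/4*a_D + 3/16*a_E + 1/16*a_F
  a_D = 1/16*a_A + 0*a_B + 1/2*a_C + 1/4*a_D + 0*a_E + 3/16*a_F
  a_E = 0*a_A + 1/4*a_B + 1/16*a_C + 1/8*a_D + 7/16*a_E + 1/8*a_F

Substituting a_A = 1 and a_F = 0, rearrange to (I - Q) a = r where r[i] = P(i -> A):
  [15/16, -1/8, -5/16, -1/16] . (a_B, a_C, a_D, a_E) = 3/8
  [-1/16, 11/16, -1/4, -3/16] . (a_B, a_C, a_D, a_E) = 1/8
  [0, -1/2, 3/4, 0] . (a_B, a_C, a_D, a_E) = 1/16
  [-1/4, -1/16, -1/8, 9/16] . (a_B, a_C, a_D, a_E) = 0

Solving yields:
  a_B = 3347/5234
  a_C = 5377/10468
  a_D = 4457/10468
  a_E = 4563/10468

Starting state is D, so the absorption probability is a_D = 4457/10468.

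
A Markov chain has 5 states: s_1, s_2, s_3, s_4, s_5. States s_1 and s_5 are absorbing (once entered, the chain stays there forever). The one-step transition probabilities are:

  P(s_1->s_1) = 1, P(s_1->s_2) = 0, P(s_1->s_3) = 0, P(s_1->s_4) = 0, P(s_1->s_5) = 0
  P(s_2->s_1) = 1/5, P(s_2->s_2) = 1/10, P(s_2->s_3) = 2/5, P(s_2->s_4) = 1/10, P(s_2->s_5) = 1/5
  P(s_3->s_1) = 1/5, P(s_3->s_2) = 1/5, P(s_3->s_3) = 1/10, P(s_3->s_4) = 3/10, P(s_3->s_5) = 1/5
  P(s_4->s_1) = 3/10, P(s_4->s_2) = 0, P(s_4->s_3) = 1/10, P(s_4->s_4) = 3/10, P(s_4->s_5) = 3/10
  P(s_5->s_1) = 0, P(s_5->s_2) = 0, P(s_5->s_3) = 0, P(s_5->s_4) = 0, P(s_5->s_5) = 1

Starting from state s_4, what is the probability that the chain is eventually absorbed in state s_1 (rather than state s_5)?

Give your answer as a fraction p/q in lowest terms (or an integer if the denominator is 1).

Answer: 1/2

Derivation:
Let a_i = P(absorbed in s_1 | start in state i).
Boundary conditions: a_s_1 = 1, a_s_5 = 0.
For each transient state i, a_i = sum_j P(i->j) * a_j:
  a_s_2 = 1/5*a_s_1 + 1/10*a_s_2 + 2/5*a_s_3 + 1/10*a_s_4 + 1/5*a_s_5
  a_s_3 = 1/5*a_s_1 + 1/5*a_s_2 + 1/10*a_s_3 + 3/10*a_s_4 + 1/5*a_s_5
  a_s_4 = 3/10*a_s_1 + 0*a_s_2 + 1/10*a_s_3 + 3/10*a_s_4 + 3/10*a_s_5

Substituting a_s_1 = 1 and a_s_5 = 0, rearrange to (I - Q) a = r where r[i] = P(i -> s_1):
  [9/10, -2/5, -1/10] . (a_s_2, a_s_3, a_s_4) = 1/5
  [-1/5, 9/10, -3/10] . (a_s_2, a_s_3, a_s_4) = 1/5
  [0, -1/10, 7/10] . (a_s_2, a_s_3, a_s_4) = 3/10

Solving yields:
  a_s_2 = 1/2
  a_s_3 = 1/2
  a_s_4 = 1/2

Starting state is s_4, so the absorption probability is a_s_4 = 1/2.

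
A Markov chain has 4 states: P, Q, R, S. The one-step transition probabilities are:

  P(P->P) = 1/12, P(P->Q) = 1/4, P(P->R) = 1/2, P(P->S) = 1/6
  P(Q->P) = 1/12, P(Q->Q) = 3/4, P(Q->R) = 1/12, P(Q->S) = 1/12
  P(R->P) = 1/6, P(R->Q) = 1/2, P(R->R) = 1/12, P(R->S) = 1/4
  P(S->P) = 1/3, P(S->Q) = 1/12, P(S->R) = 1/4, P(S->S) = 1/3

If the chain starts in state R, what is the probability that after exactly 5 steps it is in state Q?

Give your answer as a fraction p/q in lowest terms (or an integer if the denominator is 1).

Answer: 43541/82944

Derivation:
Computing P^5 by repeated multiplication:
P^1 =
  P: [1/12, 1/4, 1/2, 1/6]
  Q: [1/12, 3/4, 1/12, 1/12]
  R: [1/6, 1/2, 1/12, 1/4]
  S: [1/3, 1/12, 1/4, 1/3]
P^2 =
  P: [1/6, 17/36, 7/48, 31/144]
  Q: [1/9, 91/144, 19/144, 1/8]
  R: [11/72, 23/48, 7/36, 25/144]
  S: [3/16, 43/144, 5/18, 17/72]
P^3 =
  P: [43/288, 841/1728, 163/864, 101/576]
  Q: [217/1728, 37/64, 65/432, 7/48]
  R: [247/1728, 55/108, 19/108, 11/64]
  S: [143/864, 371/864, 347/1728, 353/1728]
P^4 =
  P: [2963/20736, 589/1152, 151/864, 3547/20736]
  Q: [343/2592, 1909/3456, 3317/20736, 3221/20736]
  R: [2923/20736, 599/1152, 3557/20736, 193/1152]
  S: [1567/10368, 9971/20736, 161/864, 3767/20736]
P^5 =
  P: [3889/27648, 64799/124416, 14215/82944, 10397/62208]
  Q: [8429/62208, 134441/248832, 20449/124416, 13259/82944]
  R: [34715/248832, 43541/82944, 42299/248832, 41195/248832]
  S: [3989/27648, 31523/62208, 10985/62208, 42899/248832]

(P^5)[R -> Q] = 43541/82944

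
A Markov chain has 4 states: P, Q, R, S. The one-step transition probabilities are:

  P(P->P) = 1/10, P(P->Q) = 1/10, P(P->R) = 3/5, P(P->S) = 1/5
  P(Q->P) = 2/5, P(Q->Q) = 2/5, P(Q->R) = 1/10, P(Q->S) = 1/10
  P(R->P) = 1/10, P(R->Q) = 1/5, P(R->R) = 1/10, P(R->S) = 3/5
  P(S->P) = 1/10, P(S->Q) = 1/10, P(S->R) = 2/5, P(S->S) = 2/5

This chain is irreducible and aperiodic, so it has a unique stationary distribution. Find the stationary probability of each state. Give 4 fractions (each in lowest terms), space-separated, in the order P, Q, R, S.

Answer: 145/934 86/467 135/467 347/934

Derivation:
The stationary distribution satisfies pi = pi * P, i.e.:
  pi_P = 1/10*pi_P + 2/5*pi_Q + 1/10*pi_R + 1/10*pi_S
  pi_Q = 1/10*pi_P + 2/5*pi_Q + 1/5*pi_R + 1/10*pi_S
  pi_R = 3/5*pi_P + 1/10*pi_Q + 1/10*pi_R + 2/5*pi_S
  pi_S = 1/5*pi_P + 1/10*pi_Q + 3/5*pi_R + 2/5*pi_S
with normalization: pi_P + pi_Q + pi_R + pi_S = 1.

Using the first 3 balance equations plus normalization, the linear system A*pi = b is:
  [-9/10, 2/5, 1/10, 1/10] . pi = 0
  [1/10, -3/5, 1/5, 1/10] . pi = 0
  [3/5, 1/10, -9/10, 2/5] . pi = 0
  [1, 1, 1, 1] . pi = 1

Solving yields:
  pi_P = 145/934
  pi_Q = 86/467
  pi_R = 135/467
  pi_S = 347/934

Verification (pi * P):
  145/934*1/10 + 86/467*2/5 + 135/467*1/10 + 347/934*1/10 = 145/934 = pi_P  (ok)
  145/934*1/10 + 86/467*2/5 + 135/467*1/5 + 347/934*1/10 = 86/467 = pi_Q  (ok)
  145/934*3/5 + 86/467*1/10 + 135/467*1/10 + 347/934*2/5 = 135/467 = pi_R  (ok)
  145/934*1/5 + 86/467*1/10 + 135/467*3/5 + 347/934*2/5 = 347/934 = pi_S  (ok)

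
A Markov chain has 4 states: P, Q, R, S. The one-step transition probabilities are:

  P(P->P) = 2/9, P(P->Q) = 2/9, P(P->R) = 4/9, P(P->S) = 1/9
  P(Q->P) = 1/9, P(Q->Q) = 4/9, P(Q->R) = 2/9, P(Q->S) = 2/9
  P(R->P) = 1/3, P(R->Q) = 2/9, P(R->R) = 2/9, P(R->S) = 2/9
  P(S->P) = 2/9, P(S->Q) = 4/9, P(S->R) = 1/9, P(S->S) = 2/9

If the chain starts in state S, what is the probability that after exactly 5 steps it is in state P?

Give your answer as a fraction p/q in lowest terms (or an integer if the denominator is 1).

Computing P^5 by repeated multiplication:
P^1 =
  P: [2/9, 2/9, 4/9, 1/9]
  Q: [1/9, 4/9, 2/9, 2/9]
  R: [1/3, 2/9, 2/9, 2/9]
  S: [2/9, 4/9, 1/9, 2/9]
P^2 =
  P: [20/81, 8/27, 7/27, 16/81]
  Q: [16/81, 10/27, 2/9, 17/81]
  R: [2/9, 26/81, 22/81, 5/27]
  S: [5/27, 10/27, 20/81, 16/81]
P^3 =
  P: [53/243, 242/729, 62/243, 142/729]
  Q: [50/243, 256/729, 59/243, 146/729]
  R: [158/729, 244/729, 61/243, 16/81]
  S: [152/729, 254/729, 176/729, 49/243]
P^4 =
  P: [1402/6561, 742/2187, 1634/6561, 433/2187]
  Q: [1379/6561, 754/2187, 1612/6561, 436/2187]
  R: [1397/6561, 2234/6561, 1630/6561, 1300/6561]
  S: [460/2187, 2260/6561, 1615/6561, 1306/6561]
P^5 =
  P: [12530/59049, 6724/19683, 14627/59049, 11720/59049]
  Q: [12472/59049, 6754/19683, 14572/59049, 11743/59049]
  R: [12518/59049, 6730/19683, 1624/6561, 11725/59049]
  S: [4159/19683, 20254/59049, 14576/59049, 3914/19683]

(P^5)[S -> P] = 4159/19683

Answer: 4159/19683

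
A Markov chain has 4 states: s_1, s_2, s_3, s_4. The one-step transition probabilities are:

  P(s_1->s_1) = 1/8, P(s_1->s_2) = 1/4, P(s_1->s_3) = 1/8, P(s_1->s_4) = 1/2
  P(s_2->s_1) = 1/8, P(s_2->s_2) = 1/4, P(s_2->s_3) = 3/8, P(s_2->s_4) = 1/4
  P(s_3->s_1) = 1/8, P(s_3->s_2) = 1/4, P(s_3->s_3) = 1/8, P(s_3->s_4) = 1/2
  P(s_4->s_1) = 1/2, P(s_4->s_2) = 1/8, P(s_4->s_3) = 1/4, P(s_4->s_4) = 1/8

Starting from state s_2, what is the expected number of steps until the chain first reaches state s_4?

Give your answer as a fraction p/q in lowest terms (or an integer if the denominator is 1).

Answer: 20/7

Derivation:
Let h_i = expected steps to first reach s_4 from state i.
Boundary: h_s_4 = 0.
First-step equations for the other states:
  h_s_1 = 1 + 1/8*h_s_1 + 1/4*h_s_2 + 1/8*h_s_3 + 1/2*h_s_4
  h_s_2 = 1 + 1/8*h_s_1 + 1/4*h_s_2 + 3/8*h_s_3 + 1/4*h_s_4
  h_s_3 = 1 + 1/8*h_s_1 + 1/4*h_s_2 + 1/8*h_s_3 + 1/2*h_s_4

Substituting h_s_4 = 0 and rearranging gives the linear system (I - Q) h = 1:
  [7/8, -1/4, -1/8] . (h_s_1, h_s_2, h_s_3) = 1
  [-1/8, 3/4, -3/8] . (h_s_1, h_s_2, h_s_3) = 1
  [-1/8, -1/4, 7/8] . (h_s_1, h_s_2, h_s_3) = 1

Solving yields:
  h_s_1 = 16/7
  h_s_2 = 20/7
  h_s_3 = 16/7

Starting state is s_2, so the expected hitting time is h_s_2 = 20/7.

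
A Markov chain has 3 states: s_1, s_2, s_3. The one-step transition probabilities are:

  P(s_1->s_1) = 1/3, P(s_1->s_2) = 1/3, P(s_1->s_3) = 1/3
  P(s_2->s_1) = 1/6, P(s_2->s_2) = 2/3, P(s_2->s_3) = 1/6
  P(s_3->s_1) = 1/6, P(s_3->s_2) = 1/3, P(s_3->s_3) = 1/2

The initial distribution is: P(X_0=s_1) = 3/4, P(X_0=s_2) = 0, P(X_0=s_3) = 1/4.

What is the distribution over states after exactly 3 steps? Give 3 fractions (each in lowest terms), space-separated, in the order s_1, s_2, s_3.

Propagating the distribution step by step (d_{t+1} = d_t * P):
d_0 = (s_1=3/4, s_2=0, s_3=1/4)
  d_1[s_1] = 3/4*1/3 + 0*1/6 + 1/4*1/6 = 7/24
  d_1[s_2] = 3/4*1/3 + 0*2/3 + 1/4*1/3 = 1/3
  d_1[s_3] = 3/4*1/3 + 0*1/6 + 1/4*1/2 = 3/8
d_1 = (s_1=7/24, s_2=1/3, s_3=3/8)
  d_2[s_1] = 7/24*1/3 + 1/3*1/6 + 3/8*1/6 = 31/144
  d_2[s_2] = 7/24*1/3 + 1/3*2/3 + 3/8*1/3 = 4/9
  d_2[s_3] = 7/24*1/3 + 1/3*1/6 + 3/8*1/2 = 49/144
d_2 = (s_1=31/144, s_2=4/9, s_3=49/144)
  d_3[s_1] = 31/144*1/3 + 4/9*1/6 + 49/144*1/6 = 175/864
  d_3[s_2] = 31/144*1/3 + 4/9*2/3 + 49/144*1/3 = 13/27
  d_3[s_3] = 31/144*1/3 + 4/9*1/6 + 49/144*1/2 = 91/288
d_3 = (s_1=175/864, s_2=13/27, s_3=91/288)

Answer: 175/864 13/27 91/288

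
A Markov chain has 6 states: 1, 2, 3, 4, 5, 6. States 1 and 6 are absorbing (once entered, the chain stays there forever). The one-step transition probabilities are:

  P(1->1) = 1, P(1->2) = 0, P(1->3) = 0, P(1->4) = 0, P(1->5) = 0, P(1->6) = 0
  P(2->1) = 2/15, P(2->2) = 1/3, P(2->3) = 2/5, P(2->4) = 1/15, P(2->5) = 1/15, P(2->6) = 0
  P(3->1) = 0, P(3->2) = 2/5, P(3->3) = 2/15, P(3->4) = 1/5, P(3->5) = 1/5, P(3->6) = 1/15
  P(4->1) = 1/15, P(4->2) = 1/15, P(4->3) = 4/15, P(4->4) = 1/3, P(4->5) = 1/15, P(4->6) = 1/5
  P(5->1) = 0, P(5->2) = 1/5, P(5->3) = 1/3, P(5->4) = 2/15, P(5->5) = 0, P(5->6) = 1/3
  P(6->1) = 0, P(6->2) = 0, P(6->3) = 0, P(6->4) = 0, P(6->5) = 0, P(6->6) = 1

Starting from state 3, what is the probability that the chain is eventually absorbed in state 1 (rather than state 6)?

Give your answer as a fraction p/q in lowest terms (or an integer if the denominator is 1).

Answer: 1344/3967

Derivation:
Let a_i = P(absorbed in 1 | start in state i).
Boundary conditions: a_1 = 1, a_6 = 0.
For each transient state i, a_i = sum_j P(i->j) * a_j:
  a_2 = 2/15*a_1 + 1/3*a_2 + 2/5*a_3 + 1/15*a_4 + 1/15*a_5 + 0*a_6
  a_3 = 0*a_1 + 2/5*a_2 + 2/15*a_3 + 1/5*a_4 + 1/5*a_5 + 1/15*a_6
  a_4 = 1/15*a_1 + 1/15*a_2 + 4/15*a_3 + 1/3*a_4 + 1/15*a_5 + 1/5*a_6
  a_5 = 0*a_1 + 1/5*a_2 + 1/3*a_3 + 2/15*a_4 + 0*a_5 + 1/3*a_6

Substituting a_1 = 1 and a_6 = 0, rearrange to (I - Q) a = r where r[i] = P(i -> 1):
  [2/3, -2/5, -1/15, -1/15] . (a_2, a_3, a_4, a_5) = 2/15
  [-2/5, 13/15, -1/5, -1/5] . (a_2, a_3, a_4, a_5) = 0
  [-1/15, -4/15, 2/3, -1/15] . (a_2, a_3, a_4, a_5) = 1/15
  [-1/5, -1/3, -2/15, 1] . (a_2, a_3, a_4, a_5) = 0

Solving yields:
  a_2 = 3637/7934
  a_3 = 1344/3967
  a_4 = 2427/7934
  a_5 = 1947/7934

Starting state is 3, so the absorption probability is a_3 = 1344/3967.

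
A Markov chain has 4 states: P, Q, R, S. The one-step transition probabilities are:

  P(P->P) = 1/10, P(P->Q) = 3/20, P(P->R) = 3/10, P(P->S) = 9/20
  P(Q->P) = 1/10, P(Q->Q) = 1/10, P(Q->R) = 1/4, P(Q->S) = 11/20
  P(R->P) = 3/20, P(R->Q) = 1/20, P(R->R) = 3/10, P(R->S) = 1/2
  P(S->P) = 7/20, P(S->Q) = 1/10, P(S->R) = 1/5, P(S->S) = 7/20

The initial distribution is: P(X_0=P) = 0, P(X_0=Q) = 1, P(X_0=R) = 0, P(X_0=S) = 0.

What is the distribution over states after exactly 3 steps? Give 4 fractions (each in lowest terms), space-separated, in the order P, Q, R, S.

Answer: 1731/8000 201/2000 2029/8000 859/2000

Derivation:
Propagating the distribution step by step (d_{t+1} = d_t * P):
d_0 = (P=0, Q=1, R=0, S=0)
  d_1[P] = 0*1/10 + 1*1/10 + 0*3/20 + 0*7/20 = 1/10
  d_1[Q] = 0*3/20 + 1*1/10 + 0*1/20 + 0*1/10 = 1/10
  d_1[R] = 0*3/10 + 1*1/4 + 0*3/10 + 0*1/5 = 1/4
  d_1[S] = 0*9/20 + 1*11/20 + 0*1/2 + 0*7/20 = 11/20
d_1 = (P=1/10, Q=1/10, R=1/4, S=11/20)
  d_2[P] = 1/10*1/10 + 1/10*1/10 + 1/4*3/20 + 11/20*7/20 = 1/4
  d_2[Q] = 1/10*3/20 + 1/10*1/10 + 1/4*1/20 + 11/20*1/10 = 37/400
  d_2[R] = 1/10*3/10 + 1/10*1/4 + 1/4*3/10 + 11/20*1/5 = 6/25
  d_2[S] = 1/10*9/20 + 1/10*11/20 + 1/4*1/2 + 11/20*7/20 = 167/400
d_2 = (P=1/4, Q=37/400, R=6/25, S=167/400)
  d_3[P] = 1/4*1/10 + 37/400*1/10 + 6/25*3/20 + 167/400*7/20 = 1731/8000
  d_3[Q] = 1/4*3/20 + 37/400*1/10 + 6/25*1/20 + 167/400*1/10 = 201/2000
  d_3[R] = 1/4*3/10 + 37/400*1/4 + 6/25*3/10 + 167/400*1/5 = 2029/8000
  d_3[S] = 1/4*9/20 + 37/400*11/20 + 6/25*1/2 + 167/400*7/20 = 859/2000
d_3 = (P=1731/8000, Q=201/2000, R=2029/8000, S=859/2000)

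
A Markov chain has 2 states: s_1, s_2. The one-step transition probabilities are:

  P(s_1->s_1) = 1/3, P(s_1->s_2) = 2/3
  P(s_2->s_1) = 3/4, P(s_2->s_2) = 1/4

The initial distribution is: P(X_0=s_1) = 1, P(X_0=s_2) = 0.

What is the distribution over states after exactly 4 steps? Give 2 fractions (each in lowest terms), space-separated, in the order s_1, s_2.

Propagating the distribution step by step (d_{t+1} = d_t * P):
d_0 = (s_1=1, s_2=0)
  d_1[s_1] = 1*1/3 + 0*3/4 = 1/3
  d_1[s_2] = 1*2/3 + 0*1/4 = 2/3
d_1 = (s_1=1/3, s_2=2/3)
  d_2[s_1] = 1/3*1/3 + 2/3*3/4 = 11/18
  d_2[s_2] = 1/3*2/3 + 2/3*1/4 = 7/18
d_2 = (s_1=11/18, s_2=7/18)
  d_3[s_1] = 11/18*1/3 + 7/18*3/4 = 107/216
  d_3[s_2] = 11/18*2/3 + 7/18*1/4 = 109/216
d_3 = (s_1=107/216, s_2=109/216)
  d_4[s_1] = 107/216*1/3 + 109/216*3/4 = 1409/2592
  d_4[s_2] = 107/216*2/3 + 109/216*1/4 = 1183/2592
d_4 = (s_1=1409/2592, s_2=1183/2592)

Answer: 1409/2592 1183/2592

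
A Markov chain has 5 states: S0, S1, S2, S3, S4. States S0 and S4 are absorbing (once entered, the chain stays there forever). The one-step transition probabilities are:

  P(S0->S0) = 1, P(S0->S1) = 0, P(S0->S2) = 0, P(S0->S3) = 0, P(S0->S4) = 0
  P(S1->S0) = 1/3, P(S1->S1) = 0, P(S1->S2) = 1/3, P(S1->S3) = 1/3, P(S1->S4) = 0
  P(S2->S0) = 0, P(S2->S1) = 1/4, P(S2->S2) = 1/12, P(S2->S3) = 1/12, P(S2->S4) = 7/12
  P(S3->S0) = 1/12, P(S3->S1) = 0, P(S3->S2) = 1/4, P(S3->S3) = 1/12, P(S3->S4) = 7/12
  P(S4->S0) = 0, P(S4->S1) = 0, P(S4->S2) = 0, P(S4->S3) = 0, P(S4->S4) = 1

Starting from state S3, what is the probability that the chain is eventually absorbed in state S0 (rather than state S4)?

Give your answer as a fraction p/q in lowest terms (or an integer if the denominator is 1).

Let a_i = P(absorbed in S0 | start in state i).
Boundary conditions: a_S0 = 1, a_S4 = 0.
For each transient state i, a_i = sum_j P(i->j) * a_j:
  a_S1 = 1/3*a_S0 + 0*a_S1 + 1/3*a_S2 + 1/3*a_S3 + 0*a_S4
  a_S2 = 0*a_S0 + 1/4*a_S1 + 1/12*a_S2 + 1/12*a_S3 + 7/12*a_S4
  a_S3 = 1/12*a_S0 + 0*a_S1 + 1/4*a_S2 + 1/12*a_S3 + 7/12*a_S4

Substituting a_S0 = 1 and a_S4 = 0, rearrange to (I - Q) a = r where r[i] = P(i -> S0):
  [1, -1/3, -1/3] . (a_S1, a_S2, a_S3) = 1/3
  [-1/4, 11/12, -1/12] . (a_S1, a_S2, a_S3) = 0
  [0, -1/4, 11/12] . (a_S1, a_S2, a_S3) = 1/12

Solving yields:
  a_S1 = 5/12
  a_S2 = 1/8
  a_S3 = 1/8

Starting state is S3, so the absorption probability is a_S3 = 1/8.

Answer: 1/8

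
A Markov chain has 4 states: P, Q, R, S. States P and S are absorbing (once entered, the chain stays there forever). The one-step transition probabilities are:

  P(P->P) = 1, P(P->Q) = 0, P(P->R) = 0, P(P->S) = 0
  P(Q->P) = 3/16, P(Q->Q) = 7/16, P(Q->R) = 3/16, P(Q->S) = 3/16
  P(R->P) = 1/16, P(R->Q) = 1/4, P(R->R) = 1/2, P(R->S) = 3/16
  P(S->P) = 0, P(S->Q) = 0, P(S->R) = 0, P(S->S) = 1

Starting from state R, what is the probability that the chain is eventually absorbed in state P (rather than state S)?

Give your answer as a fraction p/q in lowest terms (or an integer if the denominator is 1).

Answer: 7/20

Derivation:
Let a_i = P(absorbed in P | start in state i).
Boundary conditions: a_P = 1, a_S = 0.
For each transient state i, a_i = sum_j P(i->j) * a_j:
  a_Q = 3/16*a_P + 7/16*a_Q + 3/16*a_R + 3/16*a_S
  a_R = 1/16*a_P + 1/4*a_Q + 1/2*a_R + 3/16*a_S

Substituting a_P = 1 and a_S = 0, rearrange to (I - Q) a = r where r[i] = P(i -> P):
  [9/16, -3/16] . (a_Q, a_R) = 3/16
  [-1/4, 1/2] . (a_Q, a_R) = 1/16

Solving yields:
  a_Q = 9/20
  a_R = 7/20

Starting state is R, so the absorption probability is a_R = 7/20.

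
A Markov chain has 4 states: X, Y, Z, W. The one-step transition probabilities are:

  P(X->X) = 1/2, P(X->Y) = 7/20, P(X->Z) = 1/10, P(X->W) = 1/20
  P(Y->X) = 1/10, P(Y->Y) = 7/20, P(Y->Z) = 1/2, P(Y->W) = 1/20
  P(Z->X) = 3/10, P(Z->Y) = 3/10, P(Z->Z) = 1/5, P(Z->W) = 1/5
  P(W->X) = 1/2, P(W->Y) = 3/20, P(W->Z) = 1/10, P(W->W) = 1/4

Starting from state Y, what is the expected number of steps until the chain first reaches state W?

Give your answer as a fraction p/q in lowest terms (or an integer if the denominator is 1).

Let h_i = expected steps to first reach W from state i.
Boundary: h_W = 0.
First-step equations for the other states:
  h_X = 1 + 1/2*h_X + 7/20*h_Y + 1/10*h_Z + 1/20*h_W
  h_Y = 1 + 1/10*h_X + 7/20*h_Y + 1/2*h_Z + 1/20*h_W
  h_Z = 1 + 3/10*h_X + 3/10*h_Y + 1/5*h_Z + 1/5*h_W

Substituting h_W = 0 and rearranging gives the linear system (I - Q) h = 1:
  [1/2, -7/20, -1/10] . (h_X, h_Y, h_Z) = 1
  [-1/10, 13/20, -1/2] . (h_X, h_Y, h_Z) = 1
  [-3/10, -3/10, 4/5] . (h_X, h_Y, h_Z) = 1

Solving yields:
  h_X = 460/41
  h_Y = 430/41
  h_Z = 385/41

Starting state is Y, so the expected hitting time is h_Y = 430/41.

Answer: 430/41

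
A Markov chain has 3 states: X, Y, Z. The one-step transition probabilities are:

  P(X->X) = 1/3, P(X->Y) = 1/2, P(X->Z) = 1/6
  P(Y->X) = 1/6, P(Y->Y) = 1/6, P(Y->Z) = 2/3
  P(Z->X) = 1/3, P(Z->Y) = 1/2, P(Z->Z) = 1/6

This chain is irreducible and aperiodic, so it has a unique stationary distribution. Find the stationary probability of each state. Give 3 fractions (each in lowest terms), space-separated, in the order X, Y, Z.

The stationary distribution satisfies pi = pi * P, i.e.:
  pi_X = 1/3*pi_X + 1/6*pi_Y + 1/3*pi_Z
  pi_Y = 1/2*pi_X + 1/6*pi_Y + 1/2*pi_Z
  pi_Z = 1/6*pi_X + 2/3*pi_Y + 1/6*pi_Z
with normalization: pi_X + pi_Y + pi_Z = 1.

Using the first 2 balance equations plus normalization, the linear system A*pi = b is:
  [-2/3, 1/6, 1/3] . pi = 0
  [1/2, -5/6, 1/2] . pi = 0
  [1, 1, 1] . pi = 1

Solving yields:
  pi_X = 13/48
  pi_Y = 3/8
  pi_Z = 17/48

Verification (pi * P):
  13/48*1/3 + 3/8*1/6 + 17/48*1/3 = 13/48 = pi_X  (ok)
  13/48*1/2 + 3/8*1/6 + 17/48*1/2 = 3/8 = pi_Y  (ok)
  13/48*1/6 + 3/8*2/3 + 17/48*1/6 = 17/48 = pi_Z  (ok)

Answer: 13/48 3/8 17/48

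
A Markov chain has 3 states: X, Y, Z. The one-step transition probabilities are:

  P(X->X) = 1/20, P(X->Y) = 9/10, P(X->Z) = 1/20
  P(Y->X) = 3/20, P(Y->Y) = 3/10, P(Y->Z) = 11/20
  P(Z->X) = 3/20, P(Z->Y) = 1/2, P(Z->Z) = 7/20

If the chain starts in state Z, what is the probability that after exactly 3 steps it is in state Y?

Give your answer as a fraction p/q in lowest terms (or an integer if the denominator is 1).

Answer: 231/500

Derivation:
Computing P^3 by repeated multiplication:
P^1 =
  X: [1/20, 9/10, 1/20]
  Y: [3/20, 3/10, 11/20]
  Z: [3/20, 1/2, 7/20]
P^2 =
  X: [29/200, 17/50, 103/200]
  Y: [27/200, 1/2, 73/200]
  Z: [27/200, 23/50, 81/200]
P^3 =
  X: [271/2000, 49/100, 749/2000]
  Y: [273/2000, 227/500, 819/2000]
  Z: [273/2000, 231/500, 803/2000]

(P^3)[Z -> Y] = 231/500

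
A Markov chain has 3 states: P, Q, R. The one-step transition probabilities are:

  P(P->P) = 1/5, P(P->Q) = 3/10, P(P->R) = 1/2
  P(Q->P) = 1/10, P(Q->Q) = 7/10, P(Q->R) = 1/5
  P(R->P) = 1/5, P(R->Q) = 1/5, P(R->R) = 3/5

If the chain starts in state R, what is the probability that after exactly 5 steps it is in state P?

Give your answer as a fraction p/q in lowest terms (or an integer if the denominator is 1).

Computing P^5 by repeated multiplication:
P^1 =
  P: [1/5, 3/10, 1/2]
  Q: [1/10, 7/10, 1/5]
  R: [1/5, 1/5, 3/5]
P^2 =
  P: [17/100, 37/100, 23/50]
  Q: [13/100, 14/25, 31/100]
  R: [9/50, 8/25, 1/2]
P^3 =
  P: [163/1000, 201/500, 87/200]
  Q: [18/125, 493/1000, 363/1000]
  R: [21/125, 189/500, 227/500]
P^4 =
  P: [799/5000, 4173/10000, 4229/10000]
  Q: [1507/10000, 4609/10000, 971/2500]
  R: [811/5000, 2029/5000, 54/125]
P^5 =
  P: [15827/100000, 42463/100000, 4171/10000]
  Q: [15391/100000, 5569/12500, 40057/100000]
  R: [7971/50000, 5239/12500, 21073/50000]

(P^5)[R -> P] = 7971/50000

Answer: 7971/50000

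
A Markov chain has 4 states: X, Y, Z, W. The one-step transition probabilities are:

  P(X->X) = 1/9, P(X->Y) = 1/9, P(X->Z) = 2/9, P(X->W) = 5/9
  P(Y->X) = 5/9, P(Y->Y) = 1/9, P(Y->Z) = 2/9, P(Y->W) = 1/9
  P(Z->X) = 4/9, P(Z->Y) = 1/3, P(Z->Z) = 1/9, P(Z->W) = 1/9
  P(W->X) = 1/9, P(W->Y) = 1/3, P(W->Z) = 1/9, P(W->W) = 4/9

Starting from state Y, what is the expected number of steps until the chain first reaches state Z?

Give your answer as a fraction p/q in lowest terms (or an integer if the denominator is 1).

Answer: 846/155

Derivation:
Let h_i = expected steps to first reach Z from state i.
Boundary: h_Z = 0.
First-step equations for the other states:
  h_X = 1 + 1/9*h_X + 1/9*h_Y + 2/9*h_Z + 5/9*h_W
  h_Y = 1 + 5/9*h_X + 1/9*h_Y + 2/9*h_Z + 1/9*h_W
  h_W = 1 + 1/9*h_X + 1/3*h_Y + 1/9*h_Z + 4/9*h_W

Substituting h_Z = 0 and rearranging gives the linear system (I - Q) h = 1:
  [8/9, -1/9, -5/9] . (h_X, h_Y, h_W) = 1
  [-5/9, 8/9, -1/9] . (h_X, h_Y, h_W) = 1
  [-1/9, -1/3, 5/9] . (h_X, h_Y, h_W) = 1

Solving yields:
  h_X = 882/155
  h_Y = 846/155
  h_W = 963/155

Starting state is Y, so the expected hitting time is h_Y = 846/155.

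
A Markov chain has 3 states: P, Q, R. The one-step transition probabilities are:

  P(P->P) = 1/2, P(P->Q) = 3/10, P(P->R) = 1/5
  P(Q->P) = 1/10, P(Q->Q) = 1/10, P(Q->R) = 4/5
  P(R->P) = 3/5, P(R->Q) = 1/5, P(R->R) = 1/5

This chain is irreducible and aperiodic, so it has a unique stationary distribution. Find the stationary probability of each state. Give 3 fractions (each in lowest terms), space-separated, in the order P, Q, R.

Answer: 4/9 2/9 1/3

Derivation:
The stationary distribution satisfies pi = pi * P, i.e.:
  pi_P = 1/2*pi_P + 1/10*pi_Q + 3/5*pi_R
  pi_Q = 3/10*pi_P + 1/10*pi_Q + 1/5*pi_R
  pi_R = 1/5*pi_P + 4/5*pi_Q + 1/5*pi_R
with normalization: pi_P + pi_Q + pi_R = 1.

Using the first 2 balance equations plus normalization, the linear system A*pi = b is:
  [-1/2, 1/10, 3/5] . pi = 0
  [3/10, -9/10, 1/5] . pi = 0
  [1, 1, 1] . pi = 1

Solving yields:
  pi_P = 4/9
  pi_Q = 2/9
  pi_R = 1/3

Verification (pi * P):
  4/9*1/2 + 2/9*1/10 + 1/3*3/5 = 4/9 = pi_P  (ok)
  4/9*3/10 + 2/9*1/10 + 1/3*1/5 = 2/9 = pi_Q  (ok)
  4/9*1/5 + 2/9*4/5 + 1/3*1/5 = 1/3 = pi_R  (ok)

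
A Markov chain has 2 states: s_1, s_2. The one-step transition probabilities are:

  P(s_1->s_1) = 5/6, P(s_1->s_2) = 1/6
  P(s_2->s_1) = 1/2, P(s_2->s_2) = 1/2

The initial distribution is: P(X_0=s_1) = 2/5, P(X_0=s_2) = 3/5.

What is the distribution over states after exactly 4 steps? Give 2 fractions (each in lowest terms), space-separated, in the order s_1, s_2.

Propagating the distribution step by step (d_{t+1} = d_t * P):
d_0 = (s_1=2/5, s_2=3/5)
  d_1[s_1] = 2/5*5/6 + 3/5*1/2 = 19/30
  d_1[s_2] = 2/5*1/6 + 3/5*1/2 = 11/30
d_1 = (s_1=19/30, s_2=11/30)
  d_2[s_1] = 19/30*5/6 + 11/30*1/2 = 32/45
  d_2[s_2] = 19/30*1/6 + 11/30*1/2 = 13/45
d_2 = (s_1=32/45, s_2=13/45)
  d_3[s_1] = 32/45*5/6 + 13/45*1/2 = 199/270
  d_3[s_2] = 32/45*1/6 + 13/45*1/2 = 71/270
d_3 = (s_1=199/270, s_2=71/270)
  d_4[s_1] = 199/270*5/6 + 71/270*1/2 = 302/405
  d_4[s_2] = 199/270*1/6 + 71/270*1/2 = 103/405
d_4 = (s_1=302/405, s_2=103/405)

Answer: 302/405 103/405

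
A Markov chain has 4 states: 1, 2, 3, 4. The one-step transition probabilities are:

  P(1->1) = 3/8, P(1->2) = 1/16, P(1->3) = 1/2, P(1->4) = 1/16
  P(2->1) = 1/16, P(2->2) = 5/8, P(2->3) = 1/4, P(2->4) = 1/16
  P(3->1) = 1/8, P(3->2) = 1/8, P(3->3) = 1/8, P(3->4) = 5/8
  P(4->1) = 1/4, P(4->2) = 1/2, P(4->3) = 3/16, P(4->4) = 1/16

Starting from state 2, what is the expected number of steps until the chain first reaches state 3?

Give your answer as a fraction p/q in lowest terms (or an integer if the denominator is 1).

Let h_i = expected steps to first reach 3 from state i.
Boundary: h_3 = 0.
First-step equations for the other states:
  h_1 = 1 + 3/8*h_1 + 1/16*h_2 + 1/2*h_3 + 1/16*h_4
  h_2 = 1 + 1/16*h_1 + 5/8*h_2 + 1/4*h_3 + 1/16*h_4
  h_4 = 1 + 1/4*h_1 + 1/2*h_2 + 3/16*h_3 + 1/16*h_4

Substituting h_3 = 0 and rearranging gives the linear system (I - Q) h = 1:
  [5/8, -1/16, -1/16] . (h_1, h_2, h_4) = 1
  [-1/16, 3/8, -1/16] . (h_1, h_2, h_4) = 1
  [-1/4, -1/2, 15/16] . (h_1, h_2, h_4) = 1

Solving yields:
  h_1 = 1792/769
  h_2 = 2816/769
  h_4 = 2800/769

Starting state is 2, so the expected hitting time is h_2 = 2816/769.

Answer: 2816/769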